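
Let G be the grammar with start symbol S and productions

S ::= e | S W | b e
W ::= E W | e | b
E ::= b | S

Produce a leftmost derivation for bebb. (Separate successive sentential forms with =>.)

S => SW => beW => beEW => bebW => bebb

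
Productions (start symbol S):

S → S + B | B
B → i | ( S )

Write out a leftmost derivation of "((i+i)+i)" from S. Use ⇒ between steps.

S ⇒ B ⇒ (S) ⇒ (S+B) ⇒ (B+B) ⇒ ((S)+B) ⇒ ((S+B)+B) ⇒ ((B+B)+B) ⇒ ((i+B)+B) ⇒ ((i+i)+B) ⇒ ((i+i)+i)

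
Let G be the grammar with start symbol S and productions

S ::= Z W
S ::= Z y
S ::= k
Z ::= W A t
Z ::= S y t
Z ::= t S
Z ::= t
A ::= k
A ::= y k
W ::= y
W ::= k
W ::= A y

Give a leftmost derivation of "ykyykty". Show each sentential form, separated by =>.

S => ZW => WAtW => AyAtW => ykyAtW => ykyyktW => ykyykty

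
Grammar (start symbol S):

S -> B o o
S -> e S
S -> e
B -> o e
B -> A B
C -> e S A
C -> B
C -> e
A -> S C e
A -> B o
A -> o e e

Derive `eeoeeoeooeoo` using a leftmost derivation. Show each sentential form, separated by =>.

S => eS => eeS => eeBoo => eeABoo => eeBoBoo => eeABoBoo => eeoeeBoBoo => eeoeeoeoBoo => eeoeeoeooeoo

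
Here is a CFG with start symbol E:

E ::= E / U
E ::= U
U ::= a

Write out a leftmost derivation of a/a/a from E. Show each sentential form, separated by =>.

E => E/U => E/U/U => U/U/U => a/U/U => a/a/U => a/a/a

E => E/U   [E ::= E / U]
E/U => E/U/U   [E ::= E / U]
E/U/U => U/U/U   [E ::= U]
U/U/U => a/U/U   [U ::= a]
a/U/U => a/a/U   [U ::= a]
a/a/U => a/a/a   [U ::= a]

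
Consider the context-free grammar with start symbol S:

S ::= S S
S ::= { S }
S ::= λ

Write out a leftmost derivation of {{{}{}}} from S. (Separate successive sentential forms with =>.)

S => {S} => {{S}} => {{SS}} => {{SSS}} => {{{S}SS}} => {{{}SS}} => {{{}S}} => {{{}{S}}} => {{{}{}}}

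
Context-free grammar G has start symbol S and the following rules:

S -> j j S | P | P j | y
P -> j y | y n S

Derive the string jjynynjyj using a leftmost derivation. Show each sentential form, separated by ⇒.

S⇒jjS⇒jjPj⇒jjynSj⇒jjynPj⇒jjynynSj⇒jjynynPj⇒jjynynjyj

S ⇒ jjS   [S -> j j S]
jjS ⇒ jjPj   [S -> P j]
jjPj ⇒ jjynSj   [P -> y n S]
jjynSj ⇒ jjynPj   [S -> P]
jjynPj ⇒ jjynynSj   [P -> y n S]
jjynynSj ⇒ jjynynPj   [S -> P]
jjynynPj ⇒ jjynynjyj   [P -> j y]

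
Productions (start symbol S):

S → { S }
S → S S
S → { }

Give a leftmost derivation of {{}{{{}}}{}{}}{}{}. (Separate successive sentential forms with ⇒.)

S ⇒ SS ⇒ SSS ⇒ {S}SS ⇒ {SS}SS ⇒ {SSS}SS ⇒ {SSSS}SS ⇒ {{}SSS}SS ⇒ {{}{S}SS}SS ⇒ {{}{{S}}SS}SS ⇒ {{}{{{}}}SS}SS ⇒ {{}{{{}}}{}S}SS ⇒ {{}{{{}}}{}{}}SS ⇒ {{}{{{}}}{}{}}{}S ⇒ {{}{{{}}}{}{}}{}{}

S ⇒ SS   [S → S S]
SS ⇒ SSS   [S → S S]
SSS ⇒ {S}SS   [S → { S }]
{S}SS ⇒ {SS}SS   [S → S S]
{SS}SS ⇒ {SSS}SS   [S → S S]
{SSS}SS ⇒ {SSSS}SS   [S → S S]
{SSSS}SS ⇒ {{}SSS}SS   [S → { }]
{{}SSS}SS ⇒ {{}{S}SS}SS   [S → { S }]
{{}{S}SS}SS ⇒ {{}{{S}}SS}SS   [S → { S }]
{{}{{S}}SS}SS ⇒ {{}{{{}}}SS}SS   [S → { }]
{{}{{{}}}SS}SS ⇒ {{}{{{}}}{}S}SS   [S → { }]
{{}{{{}}}{}S}SS ⇒ {{}{{{}}}{}{}}SS   [S → { }]
{{}{{{}}}{}{}}SS ⇒ {{}{{{}}}{}{}}{}S   [S → { }]
{{}{{{}}}{}{}}{}S ⇒ {{}{{{}}}{}{}}{}{}   [S → { }]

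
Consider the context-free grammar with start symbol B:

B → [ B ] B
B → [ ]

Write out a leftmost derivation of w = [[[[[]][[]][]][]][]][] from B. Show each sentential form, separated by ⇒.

B ⇒ [B]B ⇒ [[B]B]B ⇒ [[[B]B]B]B ⇒ [[[[B]B]B]B]B ⇒ [[[[[]]B]B]B]B ⇒ [[[[[]][B]B]B]B]B ⇒ [[[[[]][[]]B]B]B]B ⇒ [[[[[]][[]][]]B]B]B ⇒ [[[[[]][[]][]][]]B]B ⇒ [[[[[]][[]][]][]][]]B ⇒ [[[[[]][[]][]][]][]][]

B ⇒ [B]B   [B → [ B ] B]
[B]B ⇒ [[B]B]B   [B → [ B ] B]
[[B]B]B ⇒ [[[B]B]B]B   [B → [ B ] B]
[[[B]B]B]B ⇒ [[[[B]B]B]B]B   [B → [ B ] B]
[[[[B]B]B]B]B ⇒ [[[[[]]B]B]B]B   [B → [ ]]
[[[[[]]B]B]B]B ⇒ [[[[[]][B]B]B]B]B   [B → [ B ] B]
[[[[[]][B]B]B]B]B ⇒ [[[[[]][[]]B]B]B]B   [B → [ ]]
[[[[[]][[]]B]B]B]B ⇒ [[[[[]][[]][]]B]B]B   [B → [ ]]
[[[[[]][[]][]]B]B]B ⇒ [[[[[]][[]][]][]]B]B   [B → [ ]]
[[[[[]][[]][]][]]B]B ⇒ [[[[[]][[]][]][]][]]B   [B → [ ]]
[[[[[]][[]][]][]][]]B ⇒ [[[[[]][[]][]][]][]][]   [B → [ ]]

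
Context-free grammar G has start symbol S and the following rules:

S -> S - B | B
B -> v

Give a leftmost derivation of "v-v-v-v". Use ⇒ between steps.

S ⇒ S-B   [S -> S - B]
S-B ⇒ S-B-B   [S -> S - B]
S-B-B ⇒ S-B-B-B   [S -> S - B]
S-B-B-B ⇒ B-B-B-B   [S -> B]
B-B-B-B ⇒ v-B-B-B   [B -> v]
v-B-B-B ⇒ v-v-B-B   [B -> v]
v-v-B-B ⇒ v-v-v-B   [B -> v]
v-v-v-B ⇒ v-v-v-v   [B -> v]

S ⇒ S-B ⇒ S-B-B ⇒ S-B-B-B ⇒ B-B-B-B ⇒ v-B-B-B ⇒ v-v-B-B ⇒ v-v-v-B ⇒ v-v-v-v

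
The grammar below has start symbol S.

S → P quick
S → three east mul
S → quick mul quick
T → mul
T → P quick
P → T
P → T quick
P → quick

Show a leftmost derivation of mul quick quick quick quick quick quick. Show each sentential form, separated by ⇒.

S ⇒ P quick ⇒ T quick quick ⇒ P quick quick quick ⇒ T quick quick quick quick ⇒ P quick quick quick quick quick ⇒ T quick quick quick quick quick quick ⇒ mul quick quick quick quick quick quick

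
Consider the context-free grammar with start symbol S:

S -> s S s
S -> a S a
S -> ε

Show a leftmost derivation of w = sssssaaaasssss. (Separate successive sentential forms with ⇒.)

S ⇒ sSs ⇒ ssSss ⇒ sssSsss ⇒ ssssSssss ⇒ sssssSsssss ⇒ sssssaSasssss ⇒ sssssaaSaasssss ⇒ sssssaaaasssss

S ⇒ sSs   [S -> s S s]
sSs ⇒ ssSss   [S -> s S s]
ssSss ⇒ sssSsss   [S -> s S s]
sssSsss ⇒ ssssSssss   [S -> s S s]
ssssSssss ⇒ sssssSsssss   [S -> s S s]
sssssSsssss ⇒ sssssaSasssss   [S -> a S a]
sssssaSasssss ⇒ sssssaaSaasssss   [S -> a S a]
sssssaaSaasssss ⇒ sssssaaaasssss   [S -> ε]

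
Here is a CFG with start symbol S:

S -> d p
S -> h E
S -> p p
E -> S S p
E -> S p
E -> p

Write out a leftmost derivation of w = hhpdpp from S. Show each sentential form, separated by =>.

S => hE   [S -> h E]
hE => hSSp   [E -> S S p]
hSSp => hhESp   [S -> h E]
hhESp => hhpSp   [E -> p]
hhpSp => hhpdpp   [S -> d p]

S => hE => hSSp => hhESp => hhpSp => hhpdpp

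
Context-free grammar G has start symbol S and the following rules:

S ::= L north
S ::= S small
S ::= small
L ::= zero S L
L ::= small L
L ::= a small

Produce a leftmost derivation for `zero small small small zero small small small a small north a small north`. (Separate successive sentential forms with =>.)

S => L north   [S ::= L north]
L north => zero S L north   [L ::= zero S L]
zero S L north => zero L north L north   [S ::= L north]
zero L north L north => zero small L north L north   [L ::= small L]
zero small L north L north => zero small small L north L north   [L ::= small L]
zero small small L north L north => zero small small small L north L north   [L ::= small L]
zero small small small L north L north => zero small small small zero S L north L north   [L ::= zero S L]
zero small small small zero S L north L north => zero small small small zero small L north L north   [S ::= small]
zero small small small zero small L north L north => zero small small small zero small small L north L north   [L ::= small L]
zero small small small zero small small L north L north => zero small small small zero small small small L north L north   [L ::= small L]
zero small small small zero small small small L north L north => zero small small small zero small small small a small north L north   [L ::= a small]
zero small small small zero small small small a small north L north => zero small small small zero small small small a small north a small north   [L ::= a small]

S => L north => zero S L north => zero L north L north => zero small L north L north => zero small small L north L north => zero small small small L north L north => zero small small small zero S L north L north => zero small small small zero small L north L north => zero small small small zero small small L north L north => zero small small small zero small small small L north L north => zero small small small zero small small small a small north L north => zero small small small zero small small small a small north a small north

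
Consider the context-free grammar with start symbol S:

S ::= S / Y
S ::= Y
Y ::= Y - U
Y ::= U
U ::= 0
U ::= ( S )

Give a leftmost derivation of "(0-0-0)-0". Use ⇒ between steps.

S ⇒ Y ⇒ Y-U ⇒ U-U ⇒ (S)-U ⇒ (Y)-U ⇒ (Y-U)-U ⇒ (Y-U-U)-U ⇒ (U-U-U)-U ⇒ (0-U-U)-U ⇒ (0-0-U)-U ⇒ (0-0-0)-U ⇒ (0-0-0)-0

S ⇒ Y   [S ::= Y]
Y ⇒ Y-U   [Y ::= Y - U]
Y-U ⇒ U-U   [Y ::= U]
U-U ⇒ (S)-U   [U ::= ( S )]
(S)-U ⇒ (Y)-U   [S ::= Y]
(Y)-U ⇒ (Y-U)-U   [Y ::= Y - U]
(Y-U)-U ⇒ (Y-U-U)-U   [Y ::= Y - U]
(Y-U-U)-U ⇒ (U-U-U)-U   [Y ::= U]
(U-U-U)-U ⇒ (0-U-U)-U   [U ::= 0]
(0-U-U)-U ⇒ (0-0-U)-U   [U ::= 0]
(0-0-U)-U ⇒ (0-0-0)-U   [U ::= 0]
(0-0-0)-U ⇒ (0-0-0)-0   [U ::= 0]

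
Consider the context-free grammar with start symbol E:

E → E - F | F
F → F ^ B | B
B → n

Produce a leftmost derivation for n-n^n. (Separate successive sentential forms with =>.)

E=>E-F=>F-F=>B-F=>n-F=>n-F^B=>n-B^B=>n-n^B=>n-n^n

E => E-F   [E → E - F]
E-F => F-F   [E → F]
F-F => B-F   [F → B]
B-F => n-F   [B → n]
n-F => n-F^B   [F → F ^ B]
n-F^B => n-B^B   [F → B]
n-B^B => n-n^B   [B → n]
n-n^B => n-n^n   [B → n]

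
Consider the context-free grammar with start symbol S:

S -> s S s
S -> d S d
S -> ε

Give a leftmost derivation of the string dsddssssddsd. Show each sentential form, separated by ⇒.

S ⇒ dSd   [S -> d S d]
dSd ⇒ dsSsd   [S -> s S s]
dsSsd ⇒ dsdSdsd   [S -> d S d]
dsdSdsd ⇒ dsddSddsd   [S -> d S d]
dsddSddsd ⇒ dsddsSsddsd   [S -> s S s]
dsddsSsddsd ⇒ dsddssSssddsd   [S -> s S s]
dsddssSssddsd ⇒ dsddssssddsd   [S -> ε]

S ⇒ dSd ⇒ dsSsd ⇒ dsdSdsd ⇒ dsddSddsd ⇒ dsddsSsddsd ⇒ dsddssSssddsd ⇒ dsddssssddsd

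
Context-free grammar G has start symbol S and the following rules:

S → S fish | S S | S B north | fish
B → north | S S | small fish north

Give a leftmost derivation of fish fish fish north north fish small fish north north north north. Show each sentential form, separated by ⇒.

S ⇒ S B north ⇒ S B north B north ⇒ S fish B north B north ⇒ S B north fish B north B north ⇒ S S B north fish B north B north ⇒ S S S B north fish B north B north ⇒ fish S S B north fish B north B north ⇒ fish fish S B north fish B north B north ⇒ fish fish fish B north fish B north B north ⇒ fish fish fish north north fish B north B north ⇒ fish fish fish north north fish small fish north north B north ⇒ fish fish fish north north fish small fish north north north north

S ⇒ S B north   [S → S B north]
S B north ⇒ S B north B north   [S → S B north]
S B north B north ⇒ S fish B north B north   [S → S fish]
S fish B north B north ⇒ S B north fish B north B north   [S → S B north]
S B north fish B north B north ⇒ S S B north fish B north B north   [S → S S]
S S B north fish B north B north ⇒ S S S B north fish B north B north   [S → S S]
S S S B north fish B north B north ⇒ fish S S B north fish B north B north   [S → fish]
fish S S B north fish B north B north ⇒ fish fish S B north fish B north B north   [S → fish]
fish fish S B north fish B north B north ⇒ fish fish fish B north fish B north B north   [S → fish]
fish fish fish B north fish B north B north ⇒ fish fish fish north north fish B north B north   [B → north]
fish fish fish north north fish B north B north ⇒ fish fish fish north north fish small fish north north B north   [B → small fish north]
fish fish fish north north fish small fish north north B north ⇒ fish fish fish north north fish small fish north north north north   [B → north]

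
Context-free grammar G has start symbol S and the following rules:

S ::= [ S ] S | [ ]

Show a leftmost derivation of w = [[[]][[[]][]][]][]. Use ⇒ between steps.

S ⇒ [S]S ⇒ [[S]S]S ⇒ [[[]]S]S ⇒ [[[]][S]S]S ⇒ [[[]][[S]S]S]S ⇒ [[[]][[[]]S]S]S ⇒ [[[]][[[]][]]S]S ⇒ [[[]][[[]][]][]]S ⇒ [[[]][[[]][]][]][]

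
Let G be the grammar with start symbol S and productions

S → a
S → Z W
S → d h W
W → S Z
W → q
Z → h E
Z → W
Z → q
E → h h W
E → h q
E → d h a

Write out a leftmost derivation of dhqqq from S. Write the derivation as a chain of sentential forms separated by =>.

S => dhW   [S → d h W]
dhW => dhSZ   [W → S Z]
dhSZ => dhZWZ   [S → Z W]
dhZWZ => dhqWZ   [Z → q]
dhqWZ => dhqqZ   [W → q]
dhqqZ => dhqqq   [Z → q]

S => dhW => dhSZ => dhZWZ => dhqWZ => dhqqZ => dhqqq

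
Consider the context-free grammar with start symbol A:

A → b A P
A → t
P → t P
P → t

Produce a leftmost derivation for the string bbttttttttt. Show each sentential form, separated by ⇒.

A ⇒ bAP   [A → b A P]
bAP ⇒ bbAPP   [A → b A P]
bbAPP ⇒ bbtPP   [A → t]
bbtPP ⇒ bbttPP   [P → t P]
bbttPP ⇒ bbtttP   [P → t]
bbtttP ⇒ bbttttP   [P → t P]
bbttttP ⇒ bbtttttP   [P → t P]
bbtttttP ⇒ bbttttttP   [P → t P]
bbttttttP ⇒ bbtttttttP   [P → t P]
bbtttttttP ⇒ bbttttttttP   [P → t P]
bbttttttttP ⇒ bbttttttttt   [P → t]

A ⇒ bAP ⇒ bbAPP ⇒ bbtPP ⇒ bbttPP ⇒ bbtttP ⇒ bbttttP ⇒ bbtttttP ⇒ bbttttttP ⇒ bbtttttttP ⇒ bbttttttttP ⇒ bbttttttttt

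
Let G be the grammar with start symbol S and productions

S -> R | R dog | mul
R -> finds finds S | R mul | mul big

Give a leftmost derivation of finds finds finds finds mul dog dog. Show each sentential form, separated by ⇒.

S ⇒ R dog   [S -> R dog]
R dog ⇒ finds finds S dog   [R -> finds finds S]
finds finds S dog ⇒ finds finds R dog dog   [S -> R dog]
finds finds R dog dog ⇒ finds finds finds finds S dog dog   [R -> finds finds S]
finds finds finds finds S dog dog ⇒ finds finds finds finds mul dog dog   [S -> mul]

S ⇒ R dog ⇒ finds finds S dog ⇒ finds finds R dog dog ⇒ finds finds finds finds S dog dog ⇒ finds finds finds finds mul dog dog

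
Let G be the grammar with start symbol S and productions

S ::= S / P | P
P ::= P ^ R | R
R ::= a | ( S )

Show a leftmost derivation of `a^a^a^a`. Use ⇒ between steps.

S ⇒ P   [S ::= P]
P ⇒ P^R   [P ::= P ^ R]
P^R ⇒ P^R^R   [P ::= P ^ R]
P^R^R ⇒ P^R^R^R   [P ::= P ^ R]
P^R^R^R ⇒ R^R^R^R   [P ::= R]
R^R^R^R ⇒ a^R^R^R   [R ::= a]
a^R^R^R ⇒ a^a^R^R   [R ::= a]
a^a^R^R ⇒ a^a^a^R   [R ::= a]
a^a^a^R ⇒ a^a^a^a   [R ::= a]

S⇒P⇒P^R⇒P^R^R⇒P^R^R^R⇒R^R^R^R⇒a^R^R^R⇒a^a^R^R⇒a^a^a^R⇒a^a^a^a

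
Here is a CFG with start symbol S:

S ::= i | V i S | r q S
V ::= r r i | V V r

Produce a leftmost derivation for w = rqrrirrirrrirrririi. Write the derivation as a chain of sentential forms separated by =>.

S=>rqS=>rqViS=>rqVVriS=>rqVVrVriS=>rqVVrVrVriS=>rqrriVrVrVriS=>rqrrirrirVrVriS=>rqrrirrirrrirVriS=>rqrrirrirrrirrririS=>rqrrirrirrrirrririi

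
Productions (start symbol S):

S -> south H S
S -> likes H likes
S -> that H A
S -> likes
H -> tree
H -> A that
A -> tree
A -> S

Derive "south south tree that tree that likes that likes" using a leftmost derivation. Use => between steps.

S => south H S => south A that S => south S that S => south south H S that S => south south tree S that S => south south tree that H A that S => south south tree that A that A that S => south south tree that tree that A that S => south south tree that tree that S that S => south south tree that tree that likes that S => south south tree that tree that likes that likes

S => south H S   [S -> south H S]
south H S => south A that S   [H -> A that]
south A that S => south S that S   [A -> S]
south S that S => south south H S that S   [S -> south H S]
south south H S that S => south south tree S that S   [H -> tree]
south south tree S that S => south south tree that H A that S   [S -> that H A]
south south tree that H A that S => south south tree that A that A that S   [H -> A that]
south south tree that A that A that S => south south tree that tree that A that S   [A -> tree]
south south tree that tree that A that S => south south tree that tree that S that S   [A -> S]
south south tree that tree that S that S => south south tree that tree that likes that S   [S -> likes]
south south tree that tree that likes that S => south south tree that tree that likes that likes   [S -> likes]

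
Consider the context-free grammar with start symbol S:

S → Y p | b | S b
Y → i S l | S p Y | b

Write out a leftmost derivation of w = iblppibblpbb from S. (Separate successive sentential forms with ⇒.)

S ⇒ Sb   [S → S b]
Sb ⇒ Sbb   [S → S b]
Sbb ⇒ Ypbb   [S → Y p]
Ypbb ⇒ SpYpbb   [Y → S p Y]
SpYpbb ⇒ YppYpbb   [S → Y p]
YppYpbb ⇒ iSlppYpbb   [Y → i S l]
iSlppYpbb ⇒ iblppYpbb   [S → b]
iblppYpbb ⇒ iblppiSlpbb   [Y → i S l]
iblppiSlpbb ⇒ iblppiSblpbb   [S → S b]
iblppiSblpbb ⇒ iblppibblpbb   [S → b]

S ⇒ Sb ⇒ Sbb ⇒ Ypbb ⇒ SpYpbb ⇒ YppYpbb ⇒ iSlppYpbb ⇒ iblppYpbb ⇒ iblppiSlpbb ⇒ iblppiSblpbb ⇒ iblppibblpbb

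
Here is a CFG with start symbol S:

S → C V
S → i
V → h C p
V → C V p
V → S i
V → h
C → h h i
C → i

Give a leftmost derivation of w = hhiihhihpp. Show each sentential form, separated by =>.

S => CV   [S → C V]
CV => hhiV   [C → h h i]
hhiV => hhiCVp   [V → C V p]
hhiCVp => hhiiVp   [C → i]
hhiiVp => hhiiCVpp   [V → C V p]
hhiiCVpp => hhiihhiVpp   [C → h h i]
hhiihhiVpp => hhiihhihpp   [V → h]

S=>CV=>hhiV=>hhiCVp=>hhiiVp=>hhiiCVpp=>hhiihhiVpp=>hhiihhihpp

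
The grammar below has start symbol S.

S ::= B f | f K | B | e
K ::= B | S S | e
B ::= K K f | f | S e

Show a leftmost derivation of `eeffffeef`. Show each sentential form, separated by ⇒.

S ⇒ B   [S ::= B]
B ⇒ KKf   [B ::= K K f]
KKf ⇒ SSKf   [K ::= S S]
SSKf ⇒ BfSKf   [S ::= B f]
BfSKf ⇒ KKffSKf   [B ::= K K f]
KKffSKf ⇒ eKffSKf   [K ::= e]
eKffSKf ⇒ eeffSKf   [K ::= e]
eeffSKf ⇒ eeffBfKf   [S ::= B f]
eeffBfKf ⇒ eeffffKf   [B ::= f]
eeffffKf ⇒ eeffffSSf   [K ::= S S]
eeffffSSf ⇒ eeffffeSf   [S ::= e]
eeffffeSf ⇒ eeffffeef   [S ::= e]

S⇒B⇒KKf⇒SSKf⇒BfSKf⇒KKffSKf⇒eKffSKf⇒eeffSKf⇒eeffBfKf⇒eeffffKf⇒eeffffSSf⇒eeffffeSf⇒eeffffeef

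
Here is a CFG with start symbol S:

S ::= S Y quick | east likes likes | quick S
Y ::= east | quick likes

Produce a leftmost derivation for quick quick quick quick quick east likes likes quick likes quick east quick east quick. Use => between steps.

S => quick S => quick quick S => quick quick quick S => quick quick quick S Y quick => quick quick quick quick S Y quick => quick quick quick quick S Y quick Y quick => quick quick quick quick quick S Y quick Y quick => quick quick quick quick quick S Y quick Y quick Y quick => quick quick quick quick quick east likes likes Y quick Y quick Y quick => quick quick quick quick quick east likes likes quick likes quick Y quick Y quick => quick quick quick quick quick east likes likes quick likes quick east quick Y quick => quick quick quick quick quick east likes likes quick likes quick east quick east quick

S => quick S   [S ::= quick S]
quick S => quick quick S   [S ::= quick S]
quick quick S => quick quick quick S   [S ::= quick S]
quick quick quick S => quick quick quick S Y quick   [S ::= S Y quick]
quick quick quick S Y quick => quick quick quick quick S Y quick   [S ::= quick S]
quick quick quick quick S Y quick => quick quick quick quick S Y quick Y quick   [S ::= S Y quick]
quick quick quick quick S Y quick Y quick => quick quick quick quick quick S Y quick Y quick   [S ::= quick S]
quick quick quick quick quick S Y quick Y quick => quick quick quick quick quick S Y quick Y quick Y quick   [S ::= S Y quick]
quick quick quick quick quick S Y quick Y quick Y quick => quick quick quick quick quick east likes likes Y quick Y quick Y quick   [S ::= east likes likes]
quick quick quick quick quick east likes likes Y quick Y quick Y quick => quick quick quick quick quick east likes likes quick likes quick Y quick Y quick   [Y ::= quick likes]
quick quick quick quick quick east likes likes quick likes quick Y quick Y quick => quick quick quick quick quick east likes likes quick likes quick east quick Y quick   [Y ::= east]
quick quick quick quick quick east likes likes quick likes quick east quick Y quick => quick quick quick quick quick east likes likes quick likes quick east quick east quick   [Y ::= east]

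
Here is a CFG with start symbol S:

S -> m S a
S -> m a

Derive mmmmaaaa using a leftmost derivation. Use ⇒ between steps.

S ⇒ mSa ⇒ mmSaa ⇒ mmmSaaa ⇒ mmmmaaaa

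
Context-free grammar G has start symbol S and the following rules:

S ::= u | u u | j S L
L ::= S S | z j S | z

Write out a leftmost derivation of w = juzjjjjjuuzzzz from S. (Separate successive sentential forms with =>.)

S => jSL => juL => juzjS => juzjjSL => juzjjjSLL => juzjjjjSLLL => juzjjjjjSLLLL => juzjjjjjuuLLLL => juzjjjjjuuzLLL => juzjjjjjuuzzLL => juzjjjjjuuzzzL => juzjjjjjuuzzzz

S => jSL   [S ::= j S L]
jSL => juL   [S ::= u]
juL => juzjS   [L ::= z j S]
juzjS => juzjjSL   [S ::= j S L]
juzjjSL => juzjjjSLL   [S ::= j S L]
juzjjjSLL => juzjjjjSLLL   [S ::= j S L]
juzjjjjSLLL => juzjjjjjSLLLL   [S ::= j S L]
juzjjjjjSLLLL => juzjjjjjuuLLLL   [S ::= u u]
juzjjjjjuuLLLL => juzjjjjjuuzLLL   [L ::= z]
juzjjjjjuuzLLL => juzjjjjjuuzzLL   [L ::= z]
juzjjjjjuuzzLL => juzjjjjjuuzzzL   [L ::= z]
juzjjjjjuuzzzL => juzjjjjjuuzzzz   [L ::= z]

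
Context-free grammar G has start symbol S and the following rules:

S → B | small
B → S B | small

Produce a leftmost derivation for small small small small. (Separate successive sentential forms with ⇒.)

S ⇒ B ⇒ S B ⇒ small B ⇒ small S B ⇒ small B B ⇒ small S B B ⇒ small B B B ⇒ small small B B ⇒ small small small B ⇒ small small small small

S ⇒ B   [S → B]
B ⇒ S B   [B → S B]
S B ⇒ small B   [S → small]
small B ⇒ small S B   [B → S B]
small S B ⇒ small B B   [S → B]
small B B ⇒ small S B B   [B → S B]
small S B B ⇒ small B B B   [S → B]
small B B B ⇒ small small B B   [B → small]
small small B B ⇒ small small small B   [B → small]
small small small B ⇒ small small small small   [B → small]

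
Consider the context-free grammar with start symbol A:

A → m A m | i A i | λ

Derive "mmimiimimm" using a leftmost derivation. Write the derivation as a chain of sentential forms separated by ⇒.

A ⇒ mAm   [A → m A m]
mAm ⇒ mmAmm   [A → m A m]
mmAmm ⇒ mmiAimm   [A → i A i]
mmiAimm ⇒ mmimAmimm   [A → m A m]
mmimAmimm ⇒ mmimiAimimm   [A → i A i]
mmimiAimimm ⇒ mmimiimimm   [A → λ]

A ⇒ mAm ⇒ mmAmm ⇒ mmiAimm ⇒ mmimAmimm ⇒ mmimiAimimm ⇒ mmimiimimm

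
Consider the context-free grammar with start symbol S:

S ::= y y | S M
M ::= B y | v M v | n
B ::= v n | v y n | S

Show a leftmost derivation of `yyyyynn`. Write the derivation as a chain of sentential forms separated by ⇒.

S ⇒ SM ⇒ SMM ⇒ SMMM ⇒ yyMMM ⇒ yyByMM ⇒ yySyMM ⇒ yyyyyMM ⇒ yyyyynM ⇒ yyyyynn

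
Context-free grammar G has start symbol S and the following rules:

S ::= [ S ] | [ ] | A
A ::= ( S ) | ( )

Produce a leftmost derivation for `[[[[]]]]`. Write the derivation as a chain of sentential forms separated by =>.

S => [S]   [S ::= [ S ]]
[S] => [[S]]   [S ::= [ S ]]
[[S]] => [[[S]]]   [S ::= [ S ]]
[[[S]]] => [[[[]]]]   [S ::= [ ]]

S=>[S]=>[[S]]=>[[[S]]]=>[[[[]]]]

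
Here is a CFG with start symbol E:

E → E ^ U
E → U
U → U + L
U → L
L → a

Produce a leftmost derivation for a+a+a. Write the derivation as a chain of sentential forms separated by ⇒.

E⇒U⇒U+L⇒U+L+L⇒L+L+L⇒a+L+L⇒a+a+L⇒a+a+a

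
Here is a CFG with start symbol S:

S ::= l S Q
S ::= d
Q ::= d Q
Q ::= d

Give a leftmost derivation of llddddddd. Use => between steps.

S=>lSQ=>llSQQ=>lldQQ=>llddQQ=>lldddQ=>llddddQ=>lldddddQ=>llddddddQ=>llddddddd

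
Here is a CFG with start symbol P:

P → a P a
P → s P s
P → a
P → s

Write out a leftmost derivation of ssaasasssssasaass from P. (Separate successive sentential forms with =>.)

P=>sPs=>ssPss=>ssaPass=>ssaaPaass=>ssaasPsaass=>ssaasaPasaass=>ssaasasPsasaass=>ssaasassPssasaass=>ssaasasssssasaass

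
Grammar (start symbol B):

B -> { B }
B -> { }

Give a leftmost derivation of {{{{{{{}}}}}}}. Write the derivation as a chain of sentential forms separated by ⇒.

B ⇒ {B} ⇒ {{B}} ⇒ {{{B}}} ⇒ {{{{B}}}} ⇒ {{{{{B}}}}} ⇒ {{{{{{B}}}}}} ⇒ {{{{{{{}}}}}}}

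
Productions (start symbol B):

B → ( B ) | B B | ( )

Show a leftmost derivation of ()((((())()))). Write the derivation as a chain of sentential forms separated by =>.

B => BB => ()B => ()(B) => ()((B)) => ()(((B))) => ()(((BB))) => ()((((B)B))) => ()((((())B))) => ()((((())())))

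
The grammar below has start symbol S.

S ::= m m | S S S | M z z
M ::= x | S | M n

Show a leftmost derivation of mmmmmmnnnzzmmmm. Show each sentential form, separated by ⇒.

S ⇒ SSS   [S ::= S S S]
SSS ⇒ MzzSS   [S ::= M z z]
MzzSS ⇒ MnzzSS   [M ::= M n]
MnzzSS ⇒ MnnzzSS   [M ::= M n]
MnnzzSS ⇒ MnnnzzSS   [M ::= M n]
MnnnzzSS ⇒ SnnnzzSS   [M ::= S]
SnnnzzSS ⇒ SSSnnnzzSS   [S ::= S S S]
SSSnnnzzSS ⇒ mmSSnnnzzSS   [S ::= m m]
mmSSnnnzzSS ⇒ mmmmSnnnzzSS   [S ::= m m]
mmmmSnnnzzSS ⇒ mmmmmmnnnzzSS   [S ::= m m]
mmmmmmnnnzzSS ⇒ mmmmmmnnnzzmmS   [S ::= m m]
mmmmmmnnnzzmmS ⇒ mmmmmmnnnzzmmmm   [S ::= m m]

S ⇒ SSS ⇒ MzzSS ⇒ MnzzSS ⇒ MnnzzSS ⇒ MnnnzzSS ⇒ SnnnzzSS ⇒ SSSnnnzzSS ⇒ mmSSnnnzzSS ⇒ mmmmSnnnzzSS ⇒ mmmmmmnnnzzSS ⇒ mmmmmmnnnzzmmS ⇒ mmmmmmnnnzzmmmm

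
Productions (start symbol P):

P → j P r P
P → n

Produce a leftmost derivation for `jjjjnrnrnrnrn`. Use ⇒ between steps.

P ⇒ jPrP ⇒ jjPrPrP ⇒ jjjPrPrPrP ⇒ jjjjPrPrPrPrP ⇒ jjjjnrPrPrPrP ⇒ jjjjnrnrPrPrP ⇒ jjjjnrnrnrPrP ⇒ jjjjnrnrnrnrP ⇒ jjjjnrnrnrnrn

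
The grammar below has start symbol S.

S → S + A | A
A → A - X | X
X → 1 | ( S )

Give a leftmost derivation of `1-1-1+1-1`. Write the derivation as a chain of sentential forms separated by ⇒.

S⇒S+A⇒A+A⇒A-X+A⇒A-X-X+A⇒X-X-X+A⇒1-X-X+A⇒1-1-X+A⇒1-1-1+A⇒1-1-1+A-X⇒1-1-1+X-X⇒1-1-1+1-X⇒1-1-1+1-1

S ⇒ S+A   [S → S + A]
S+A ⇒ A+A   [S → A]
A+A ⇒ A-X+A   [A → A - X]
A-X+A ⇒ A-X-X+A   [A → A - X]
A-X-X+A ⇒ X-X-X+A   [A → X]
X-X-X+A ⇒ 1-X-X+A   [X → 1]
1-X-X+A ⇒ 1-1-X+A   [X → 1]
1-1-X+A ⇒ 1-1-1+A   [X → 1]
1-1-1+A ⇒ 1-1-1+A-X   [A → A - X]
1-1-1+A-X ⇒ 1-1-1+X-X   [A → X]
1-1-1+X-X ⇒ 1-1-1+1-X   [X → 1]
1-1-1+1-X ⇒ 1-1-1+1-1   [X → 1]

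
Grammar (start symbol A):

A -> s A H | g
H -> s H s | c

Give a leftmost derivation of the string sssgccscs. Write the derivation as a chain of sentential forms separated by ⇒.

A⇒sAH⇒ssAHH⇒sssAHHH⇒sssgHHH⇒sssgcHH⇒sssgccH⇒sssgccsHs⇒sssgccscs

A ⇒ sAH   [A -> s A H]
sAH ⇒ ssAHH   [A -> s A H]
ssAHH ⇒ sssAHHH   [A -> s A H]
sssAHHH ⇒ sssgHHH   [A -> g]
sssgHHH ⇒ sssgcHH   [H -> c]
sssgcHH ⇒ sssgccH   [H -> c]
sssgccH ⇒ sssgccsHs   [H -> s H s]
sssgccsHs ⇒ sssgccscs   [H -> c]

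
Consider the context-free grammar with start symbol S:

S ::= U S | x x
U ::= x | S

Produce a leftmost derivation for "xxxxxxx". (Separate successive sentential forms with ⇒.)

S ⇒ US   [S ::= U S]
US ⇒ SS   [U ::= S]
SS ⇒ USS   [S ::= U S]
USS ⇒ SSS   [U ::= S]
SSS ⇒ xxSS   [S ::= x x]
xxSS ⇒ xxUSS   [S ::= U S]
xxUSS ⇒ xxxSS   [U ::= x]
xxxSS ⇒ xxxxxS   [S ::= x x]
xxxxxS ⇒ xxxxxxx   [S ::= x x]

S⇒US⇒SS⇒USS⇒SSS⇒xxSS⇒xxUSS⇒xxxSS⇒xxxxxS⇒xxxxxxx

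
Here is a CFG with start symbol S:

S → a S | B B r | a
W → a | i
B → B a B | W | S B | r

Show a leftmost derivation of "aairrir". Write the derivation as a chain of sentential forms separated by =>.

S => BBr => SBBr => aSBBr => aBBrBBr => aWBrBBr => aaBrBBr => aaWrBBr => aairBBr => aairrBr => aairrWr => aairrir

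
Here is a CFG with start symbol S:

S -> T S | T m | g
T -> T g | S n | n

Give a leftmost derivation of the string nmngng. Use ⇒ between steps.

S ⇒ TS ⇒ TgS ⇒ SngS ⇒ TmngS ⇒ nmngS ⇒ nmngTS ⇒ nmngnS ⇒ nmngng

S ⇒ TS   [S -> T S]
TS ⇒ TgS   [T -> T g]
TgS ⇒ SngS   [T -> S n]
SngS ⇒ TmngS   [S -> T m]
TmngS ⇒ nmngS   [T -> n]
nmngS ⇒ nmngTS   [S -> T S]
nmngTS ⇒ nmngnS   [T -> n]
nmngnS ⇒ nmngng   [S -> g]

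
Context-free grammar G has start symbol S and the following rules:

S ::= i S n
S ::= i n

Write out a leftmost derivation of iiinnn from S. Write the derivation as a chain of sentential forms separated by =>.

S => iSn   [S ::= i S n]
iSn => iiSnn   [S ::= i S n]
iiSnn => iiinnn   [S ::= i n]

S=>iSn=>iiSnn=>iiinnn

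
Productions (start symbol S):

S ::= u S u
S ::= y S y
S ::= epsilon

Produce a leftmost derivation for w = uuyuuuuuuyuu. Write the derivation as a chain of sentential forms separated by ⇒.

S ⇒ uSu ⇒ uuSuu ⇒ uuySyuu ⇒ uuyuSuyuu ⇒ uuyuuSuuyuu ⇒ uuyuuuSuuuyuu ⇒ uuyuuuuuuyuu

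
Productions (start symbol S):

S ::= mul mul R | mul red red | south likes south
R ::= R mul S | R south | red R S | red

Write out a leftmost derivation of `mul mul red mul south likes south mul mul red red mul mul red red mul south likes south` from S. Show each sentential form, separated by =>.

S => mul mul R => mul mul R mul S => mul mul R mul S mul S => mul mul R mul S mul S mul S => mul mul R mul S mul S mul S mul S => mul mul red mul S mul S mul S mul S => mul mul red mul south likes south mul S mul S mul S => mul mul red mul south likes south mul mul red red mul S mul S => mul mul red mul south likes south mul mul red red mul mul red red mul S => mul mul red mul south likes south mul mul red red mul mul red red mul south likes south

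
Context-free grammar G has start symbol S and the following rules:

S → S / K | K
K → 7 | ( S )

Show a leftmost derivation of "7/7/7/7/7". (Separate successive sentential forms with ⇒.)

S ⇒ S/K ⇒ S/K/K ⇒ S/K/K/K ⇒ S/K/K/K/K ⇒ K/K/K/K/K ⇒ 7/K/K/K/K ⇒ 7/7/K/K/K ⇒ 7/7/7/K/K ⇒ 7/7/7/7/K ⇒ 7/7/7/7/7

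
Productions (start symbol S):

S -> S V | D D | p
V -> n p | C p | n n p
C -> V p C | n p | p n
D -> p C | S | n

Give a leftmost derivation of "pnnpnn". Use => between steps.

S => DD => SD => DDD => SDD => SVDD => pVDD => pnnpDD => pnnpnD => pnnpnn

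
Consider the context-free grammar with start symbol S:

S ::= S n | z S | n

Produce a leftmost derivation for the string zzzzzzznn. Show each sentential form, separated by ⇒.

S ⇒ zS ⇒ zzS ⇒ zzzS ⇒ zzzzS ⇒ zzzzzS ⇒ zzzzzzS ⇒ zzzzzzzS ⇒ zzzzzzzSn ⇒ zzzzzzznn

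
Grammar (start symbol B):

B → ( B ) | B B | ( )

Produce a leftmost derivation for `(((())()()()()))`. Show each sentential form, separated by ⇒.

B ⇒ (B) ⇒ ((B)) ⇒ ((BB)) ⇒ ((BBB)) ⇒ ((BBBB)) ⇒ ((BBBBB)) ⇒ (((B)BBBB)) ⇒ (((())BBBB)) ⇒ (((())()BBB)) ⇒ (((())()()BB)) ⇒ (((())()()()B)) ⇒ (((())()()()()))

B ⇒ (B)   [B → ( B )]
(B) ⇒ ((B))   [B → ( B )]
((B)) ⇒ ((BB))   [B → B B]
((BB)) ⇒ ((BBB))   [B → B B]
((BBB)) ⇒ ((BBBB))   [B → B B]
((BBBB)) ⇒ ((BBBBB))   [B → B B]
((BBBBB)) ⇒ (((B)BBBB))   [B → ( B )]
(((B)BBBB)) ⇒ (((())BBBB))   [B → ( )]
(((())BBBB)) ⇒ (((())()BBB))   [B → ( )]
(((())()BBB)) ⇒ (((())()()BB))   [B → ( )]
(((())()()BB)) ⇒ (((())()()()B))   [B → ( )]
(((())()()()B)) ⇒ (((())()()()()))   [B → ( )]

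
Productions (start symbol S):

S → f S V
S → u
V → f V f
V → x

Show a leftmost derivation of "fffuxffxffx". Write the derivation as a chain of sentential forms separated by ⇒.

S⇒fSV⇒ffSVV⇒fffSVVV⇒fffuVVV⇒fffuxVV⇒fffuxfVfV⇒fffuxffVffV⇒fffuxffxffV⇒fffuxffxffx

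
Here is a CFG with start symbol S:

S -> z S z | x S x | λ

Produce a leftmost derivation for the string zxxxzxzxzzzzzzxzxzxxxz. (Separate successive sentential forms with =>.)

S=>zSz=>zxSxz=>zxxSxxz=>zxxxSxxxz=>zxxxzSzxxxz=>zxxxzxSxzxxxz=>zxxxzxzSzxzxxxz=>zxxxzxzxSxzxzxxxz=>zxxxzxzxzSzxzxzxxxz=>zxxxzxzxzzSzzxzxzxxxz=>zxxxzxzxzzzSzzzxzxzxxxz=>zxxxzxzxzzzzzzxzxzxxxz

S => zSz   [S -> z S z]
zSz => zxSxz   [S -> x S x]
zxSxz => zxxSxxz   [S -> x S x]
zxxSxxz => zxxxSxxxz   [S -> x S x]
zxxxSxxxz => zxxxzSzxxxz   [S -> z S z]
zxxxzSzxxxz => zxxxzxSxzxxxz   [S -> x S x]
zxxxzxSxzxxxz => zxxxzxzSzxzxxxz   [S -> z S z]
zxxxzxzSzxzxxxz => zxxxzxzxSxzxzxxxz   [S -> x S x]
zxxxzxzxSxzxzxxxz => zxxxzxzxzSzxzxzxxxz   [S -> z S z]
zxxxzxzxzSzxzxzxxxz => zxxxzxzxzzSzzxzxzxxxz   [S -> z S z]
zxxxzxzxzzSzzxzxzxxxz => zxxxzxzxzzzSzzzxzxzxxxz   [S -> z S z]
zxxxzxzxzzzSzzzxzxzxxxz => zxxxzxzxzzzzzzxzxzxxxz   [S -> λ]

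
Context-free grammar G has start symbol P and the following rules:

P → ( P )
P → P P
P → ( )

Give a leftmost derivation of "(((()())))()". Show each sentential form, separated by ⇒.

P ⇒ PP   [P → P P]
PP ⇒ (P)P   [P → ( P )]
(P)P ⇒ ((P))P   [P → ( P )]
((P))P ⇒ (((P)))P   [P → ( P )]
(((P)))P ⇒ (((PP)))P   [P → P P]
(((PP)))P ⇒ (((()P)))P   [P → ( )]
(((()P)))P ⇒ (((()())))P   [P → ( )]
(((()())))P ⇒ (((()())))()   [P → ( )]

P⇒PP⇒(P)P⇒((P))P⇒(((P)))P⇒(((PP)))P⇒(((()P)))P⇒(((()())))P⇒(((()())))()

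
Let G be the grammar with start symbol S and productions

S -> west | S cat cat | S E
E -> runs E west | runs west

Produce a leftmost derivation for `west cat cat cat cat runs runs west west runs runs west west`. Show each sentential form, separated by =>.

S => S E => S E E => S cat cat E E => S cat cat cat cat E E => west cat cat cat cat E E => west cat cat cat cat runs E west E => west cat cat cat cat runs runs west west E => west cat cat cat cat runs runs west west runs E west => west cat cat cat cat runs runs west west runs runs west west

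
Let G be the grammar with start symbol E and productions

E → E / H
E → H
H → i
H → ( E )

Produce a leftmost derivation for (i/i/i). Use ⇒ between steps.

E ⇒ H ⇒ (E) ⇒ (E/H) ⇒ (E/H/H) ⇒ (H/H/H) ⇒ (i/H/H) ⇒ (i/i/H) ⇒ (i/i/i)

E ⇒ H   [E → H]
H ⇒ (E)   [H → ( E )]
(E) ⇒ (E/H)   [E → E / H]
(E/H) ⇒ (E/H/H)   [E → E / H]
(E/H/H) ⇒ (H/H/H)   [E → H]
(H/H/H) ⇒ (i/H/H)   [H → i]
(i/H/H) ⇒ (i/i/H)   [H → i]
(i/i/H) ⇒ (i/i/i)   [H → i]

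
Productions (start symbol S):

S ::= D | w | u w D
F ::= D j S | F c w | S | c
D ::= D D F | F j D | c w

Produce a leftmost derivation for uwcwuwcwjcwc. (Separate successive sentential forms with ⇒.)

S ⇒ uwD   [S ::= u w D]
uwD ⇒ uwDDF   [D ::= D D F]
uwDDF ⇒ uwcwDF   [D ::= c w]
uwcwDF ⇒ uwcwFjDF   [D ::= F j D]
uwcwFjDF ⇒ uwcwSjDF   [F ::= S]
uwcwSjDF ⇒ uwcwuwDjDF   [S ::= u w D]
uwcwuwDjDF ⇒ uwcwuwcwjDF   [D ::= c w]
uwcwuwcwjDF ⇒ uwcwuwcwjcwF   [D ::= c w]
uwcwuwcwjcwF ⇒ uwcwuwcwjcwc   [F ::= c]

S ⇒ uwD ⇒ uwDDF ⇒ uwcwDF ⇒ uwcwFjDF ⇒ uwcwSjDF ⇒ uwcwuwDjDF ⇒ uwcwuwcwjDF ⇒ uwcwuwcwjcwF ⇒ uwcwuwcwjcwc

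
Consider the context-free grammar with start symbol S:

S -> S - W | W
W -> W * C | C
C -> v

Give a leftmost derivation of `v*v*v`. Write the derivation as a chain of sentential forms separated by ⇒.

S⇒W⇒W*C⇒W*C*C⇒C*C*C⇒v*C*C⇒v*v*C⇒v*v*v

S ⇒ W   [S -> W]
W ⇒ W*C   [W -> W * C]
W*C ⇒ W*C*C   [W -> W * C]
W*C*C ⇒ C*C*C   [W -> C]
C*C*C ⇒ v*C*C   [C -> v]
v*C*C ⇒ v*v*C   [C -> v]
v*v*C ⇒ v*v*v   [C -> v]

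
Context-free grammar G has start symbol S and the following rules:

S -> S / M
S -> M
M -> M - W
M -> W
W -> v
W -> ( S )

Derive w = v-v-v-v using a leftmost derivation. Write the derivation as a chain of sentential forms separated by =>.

S => M   [S -> M]
M => M-W   [M -> M - W]
M-W => M-W-W   [M -> M - W]
M-W-W => M-W-W-W   [M -> M - W]
M-W-W-W => W-W-W-W   [M -> W]
W-W-W-W => v-W-W-W   [W -> v]
v-W-W-W => v-v-W-W   [W -> v]
v-v-W-W => v-v-v-W   [W -> v]
v-v-v-W => v-v-v-v   [W -> v]

S => M => M-W => M-W-W => M-W-W-W => W-W-W-W => v-W-W-W => v-v-W-W => v-v-v-W => v-v-v-v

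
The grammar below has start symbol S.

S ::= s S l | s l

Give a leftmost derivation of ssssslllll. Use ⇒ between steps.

S ⇒ sSl   [S ::= s S l]
sSl ⇒ ssSll   [S ::= s S l]
ssSll ⇒ sssSlll   [S ::= s S l]
sssSlll ⇒ ssssSllll   [S ::= s S l]
ssssSllll ⇒ ssssslllll   [S ::= s l]

S ⇒ sSl ⇒ ssSll ⇒ sssSlll ⇒ ssssSllll ⇒ ssssslllll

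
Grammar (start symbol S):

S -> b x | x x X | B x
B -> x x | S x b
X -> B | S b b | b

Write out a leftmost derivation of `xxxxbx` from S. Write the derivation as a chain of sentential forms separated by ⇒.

S⇒Bx⇒Sxbx⇒Bxxbx⇒xxxxbx

S ⇒ Bx   [S -> B x]
Bx ⇒ Sxbx   [B -> S x b]
Sxbx ⇒ Bxxbx   [S -> B x]
Bxxbx ⇒ xxxxbx   [B -> x x]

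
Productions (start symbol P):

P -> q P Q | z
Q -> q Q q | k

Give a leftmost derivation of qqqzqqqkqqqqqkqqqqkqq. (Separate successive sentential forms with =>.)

P => qPQ => qqPQQ => qqqPQQQ => qqqzQQQ => qqqzqQqQQ => qqqzqqQqqQQ => qqqzqqqQqqqQQ => qqqzqqqkqqqQQ => qqqzqqqkqqqqQqQ => qqqzqqqkqqqqqQqqQ => qqqzqqqkqqqqqkqqQ => qqqzqqqkqqqqqkqqqQq => qqqzqqqkqqqqqkqqqqQqq => qqqzqqqkqqqqqkqqqqkqq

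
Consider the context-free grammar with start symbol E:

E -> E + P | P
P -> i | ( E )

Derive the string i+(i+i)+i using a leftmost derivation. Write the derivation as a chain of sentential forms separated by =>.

E => E+P => E+P+P => P+P+P => i+P+P => i+(E)+P => i+(E+P)+P => i+(P+P)+P => i+(i+P)+P => i+(i+i)+P => i+(i+i)+i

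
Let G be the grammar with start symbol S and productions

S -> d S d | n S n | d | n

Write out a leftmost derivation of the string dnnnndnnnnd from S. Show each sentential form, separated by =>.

S=>dSd=>dnSnd=>dnnSnnd=>dnnnSnnnd=>dnnnnSnnnnd=>dnnnndnnnnd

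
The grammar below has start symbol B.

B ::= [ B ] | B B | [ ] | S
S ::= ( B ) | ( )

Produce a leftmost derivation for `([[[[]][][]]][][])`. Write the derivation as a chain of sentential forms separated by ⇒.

B ⇒ S ⇒ (B) ⇒ (BB) ⇒ (BBB) ⇒ ([B]BB) ⇒ ([[B]]BB) ⇒ ([[BB]]BB) ⇒ ([[BBB]]BB) ⇒ ([[[B]BB]]BB) ⇒ ([[[[]]BB]]BB) ⇒ ([[[[]][]B]]BB) ⇒ ([[[[]][][]]]BB) ⇒ ([[[[]][][]]][]B) ⇒ ([[[[]][][]]][][])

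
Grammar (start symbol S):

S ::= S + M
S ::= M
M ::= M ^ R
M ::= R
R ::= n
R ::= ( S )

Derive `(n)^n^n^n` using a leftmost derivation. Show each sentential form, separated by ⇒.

S ⇒ M   [S ::= M]
M ⇒ M^R   [M ::= M ^ R]
M^R ⇒ M^R^R   [M ::= M ^ R]
M^R^R ⇒ M^R^R^R   [M ::= M ^ R]
M^R^R^R ⇒ R^R^R^R   [M ::= R]
R^R^R^R ⇒ (S)^R^R^R   [R ::= ( S )]
(S)^R^R^R ⇒ (M)^R^R^R   [S ::= M]
(M)^R^R^R ⇒ (R)^R^R^R   [M ::= R]
(R)^R^R^R ⇒ (n)^R^R^R   [R ::= n]
(n)^R^R^R ⇒ (n)^n^R^R   [R ::= n]
(n)^n^R^R ⇒ (n)^n^n^R   [R ::= n]
(n)^n^n^R ⇒ (n)^n^n^n   [R ::= n]

S ⇒ M ⇒ M^R ⇒ M^R^R ⇒ M^R^R^R ⇒ R^R^R^R ⇒ (S)^R^R^R ⇒ (M)^R^R^R ⇒ (R)^R^R^R ⇒ (n)^R^R^R ⇒ (n)^n^R^R ⇒ (n)^n^n^R ⇒ (n)^n^n^n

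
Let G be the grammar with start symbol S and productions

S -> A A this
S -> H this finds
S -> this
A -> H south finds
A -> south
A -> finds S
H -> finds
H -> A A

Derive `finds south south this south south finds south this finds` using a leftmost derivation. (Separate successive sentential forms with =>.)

S => H this finds   [S -> H this finds]
H this finds => A A this finds   [H -> A A]
A A this finds => H south finds A this finds   [A -> H south finds]
H south finds A this finds => A A south finds A this finds   [H -> A A]
A A south finds A this finds => finds S A south finds A this finds   [A -> finds S]
finds S A south finds A this finds => finds A A this A south finds A this finds   [S -> A A this]
finds A A this A south finds A this finds => finds south A this A south finds A this finds   [A -> south]
finds south A this A south finds A this finds => finds south south this A south finds A this finds   [A -> south]
finds south south this A south finds A this finds => finds south south this south south finds A this finds   [A -> south]
finds south south this south south finds A this finds => finds south south this south south finds south this finds   [A -> south]

S => H this finds => A A this finds => H south finds A this finds => A A south finds A this finds => finds S A south finds A this finds => finds A A this A south finds A this finds => finds south A this A south finds A this finds => finds south south this A south finds A this finds => finds south south this south south finds A this finds => finds south south this south south finds south this finds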